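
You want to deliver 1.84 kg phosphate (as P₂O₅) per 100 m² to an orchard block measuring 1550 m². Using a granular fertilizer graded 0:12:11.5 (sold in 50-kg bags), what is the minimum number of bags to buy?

5 bags

Product per 100 m² = 1.84 / 12% = 15.3333 kg.
Total product = 15.3333 × 1550 / 100 = 237.667 kg.
Bags = ⌈237.667 / 50⌉ = 5.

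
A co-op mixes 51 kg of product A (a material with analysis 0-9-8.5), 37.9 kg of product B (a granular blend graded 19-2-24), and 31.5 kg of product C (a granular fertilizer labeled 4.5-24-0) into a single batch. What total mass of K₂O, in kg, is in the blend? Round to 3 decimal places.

13.431 kg K₂O

K₂O mass = 8.5%×51 + 24%×37.9 + 0%×31.5 = 13.431 kg.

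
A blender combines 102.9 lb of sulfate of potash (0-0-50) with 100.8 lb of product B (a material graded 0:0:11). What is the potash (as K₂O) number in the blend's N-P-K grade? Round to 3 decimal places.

Total mass = 102.9 + 100.8 = 203.7 lb.
K₂O mass = 50%×102.9 + 11%×100.8 = 62.538 lb.
% K₂O = 62.538 / 203.7 = 30.70103%.

30.701% K₂O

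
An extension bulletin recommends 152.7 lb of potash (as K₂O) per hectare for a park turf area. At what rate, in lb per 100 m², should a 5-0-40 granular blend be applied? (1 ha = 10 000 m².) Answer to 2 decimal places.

3.82 lb of product per hundred sq m

Product per hectare = 152.7 / 40% = 381.75 lb.
Convert to per 100 m²: 381.75 × 0.01 = 3.8175 lb.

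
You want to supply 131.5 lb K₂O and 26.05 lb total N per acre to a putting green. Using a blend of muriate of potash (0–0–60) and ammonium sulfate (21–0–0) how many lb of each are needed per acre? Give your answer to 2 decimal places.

Let a = lb of muriate of potash, b = lb of ammonium sulfate (per acre).
K₂O: 0.6·a + 0·b = 131.5
N: 0·a + 0.21·b = 26.05
Solving simultaneously: a = 219.167, b = 124.048.

219.17 lb muriate of potash, 124.05 lb ammonium sulfate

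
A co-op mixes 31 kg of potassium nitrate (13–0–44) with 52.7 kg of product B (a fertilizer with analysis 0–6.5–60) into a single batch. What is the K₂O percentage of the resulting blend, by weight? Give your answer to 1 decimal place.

54.1% K₂O

Total mass = 31 + 52.7 = 83.7 kg.
K₂O mass = 44%×31 + 60%×52.7 = 45.26 kg.
% K₂O = 45.26 / 83.7 = 54.0741%.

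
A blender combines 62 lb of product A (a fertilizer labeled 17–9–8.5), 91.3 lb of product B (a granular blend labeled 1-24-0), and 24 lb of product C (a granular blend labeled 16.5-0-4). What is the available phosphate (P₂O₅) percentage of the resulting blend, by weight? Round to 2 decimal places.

15.51% P₂O₅

Total mass = 62 + 91.3 + 24 = 177.3 lb.
P₂O₅ mass = 9%×62 + 24%×91.3 + 0%×24 = 27.492 lb.
% P₂O₅ = 27.492 / 177.3 = 15.5059%.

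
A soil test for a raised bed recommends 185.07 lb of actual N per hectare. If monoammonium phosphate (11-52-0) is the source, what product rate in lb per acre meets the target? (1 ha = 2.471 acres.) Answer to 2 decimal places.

Product per hectare = 185.07 / 11% = 1682.45 lb.
Convert to per acre: 1682.45 × 0.404694 = 680.88003 lb.

680.88 lb of product per acre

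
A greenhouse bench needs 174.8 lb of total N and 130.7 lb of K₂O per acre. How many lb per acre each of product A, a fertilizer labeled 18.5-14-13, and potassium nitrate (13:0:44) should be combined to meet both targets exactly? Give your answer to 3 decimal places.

929.008 lb product A, 22.566 lb potassium nitrate

With a, b = lb per acre of product A and potassium nitrate:
N: 0.185·a + 0.13·b = 174.8
K₂O: 0.13·a + 0.44·b = 130.7
Eliminate a: (row1) − 0.185/0.13·(row2) → -0.496154·b = -11.1962, so b = 22.5659.
Back-substitute: a = (174.8 − 0.13·22.5659) / 0.185 = 929.0078.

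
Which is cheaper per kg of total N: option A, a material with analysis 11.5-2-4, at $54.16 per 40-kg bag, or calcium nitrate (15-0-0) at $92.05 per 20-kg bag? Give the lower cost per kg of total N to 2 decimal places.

option A: N per bag = 40 × 11.5% = 4.6 kg; cost = 54.16 / 4.6 = $11.7739/kg N.
calcium nitrate: N per bag = 20 × 15% = 3 kg; cost = 92.05 / 3 = $30.6833/kg N.
option A is cheaper.

$11.77 per kg N (option A)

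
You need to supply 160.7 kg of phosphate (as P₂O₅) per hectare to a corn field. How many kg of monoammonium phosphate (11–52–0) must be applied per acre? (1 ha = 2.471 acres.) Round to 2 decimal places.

Product per hectare = 160.7 / 52% = 309.038 kg.
Convert to per acre: 309.038 × 0.404694 = 125.066 kg.

125.07 kg of product per acre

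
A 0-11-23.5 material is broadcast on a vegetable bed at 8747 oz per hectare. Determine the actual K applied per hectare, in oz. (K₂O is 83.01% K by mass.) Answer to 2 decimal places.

1706.31 oz K per hectare

K₂O per hectare = 8747 × 23.5% = 2055.55 oz.
Elemental K = 2055.55 × 0.8301 = 1706.308 oz per hectare.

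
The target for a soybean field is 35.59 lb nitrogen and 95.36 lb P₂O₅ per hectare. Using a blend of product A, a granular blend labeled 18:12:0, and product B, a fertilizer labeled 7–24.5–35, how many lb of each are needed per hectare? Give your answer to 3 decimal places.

57.265 lb product A, 361.176 lb product B

Per-hectare balance (a = product A, b = product B):
N: 0.18·a + 0.07·b = 35.59
P₂O₅: 0.12·a + 0.245·b = 95.36
From row1: a = (35.59 − 0.07·b) / 0.18.
Into row2: 0.12·(35.59 − 0.07·b)/0.18 + 0.245·b = 95.36 → b = 361.17647, a = 57.2647.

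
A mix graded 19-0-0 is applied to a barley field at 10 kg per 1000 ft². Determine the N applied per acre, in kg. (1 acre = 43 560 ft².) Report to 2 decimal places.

nitrogen per 1000 ft² = 10 × 19% = 1.9 kg.
Convert to per acre: 1.9 × 43.56 = 82.764 kg.

82.76 kg N per acre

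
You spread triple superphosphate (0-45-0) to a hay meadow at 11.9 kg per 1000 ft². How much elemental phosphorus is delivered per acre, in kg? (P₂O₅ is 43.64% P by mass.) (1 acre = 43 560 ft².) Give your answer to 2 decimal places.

101.80 kg P per acre

P₂O₅ per 1000 ft² = 11.9 × 45% = 5.355 kg.
Elemental P = 5.355 × 0.4364 = 2.33692 kg per 1000 ft².
Convert to per acre: 2.33692 × 43.56 = 101.796 kg.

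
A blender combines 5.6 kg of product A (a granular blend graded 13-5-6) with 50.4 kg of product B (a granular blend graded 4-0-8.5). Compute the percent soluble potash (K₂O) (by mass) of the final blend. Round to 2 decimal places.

8.25% K₂O

Total mass = 5.6 + 50.4 = 56 kg.
K₂O mass = 6%×5.6 + 8.5%×50.4 = 4.62 kg.
% K₂O = 4.62 / 56 = 8.25%.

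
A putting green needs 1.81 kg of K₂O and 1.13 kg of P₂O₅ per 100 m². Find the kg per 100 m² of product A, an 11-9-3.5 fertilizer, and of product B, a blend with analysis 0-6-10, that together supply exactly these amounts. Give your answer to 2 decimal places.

0.64 kg product A, 17.88 kg product B

With a, b = kg per 100 m² of product A and product B:
K₂O: 0.035·a + 0.1·b = 1.81
P₂O₅: 0.09·a + 0.06·b = 1.13
From row1: a = (1.81 − 0.1·b) / 0.035.
Into row2: 0.09·(1.81 − 0.1·b)/0.035 + 0.06·b = 1.13 → b = 17.8768, a = 0.637681.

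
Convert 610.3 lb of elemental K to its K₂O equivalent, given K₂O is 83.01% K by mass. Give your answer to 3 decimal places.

K₂O = 610.3 / 0.8301 = 735.2126 lb.

735.213 lb K₂O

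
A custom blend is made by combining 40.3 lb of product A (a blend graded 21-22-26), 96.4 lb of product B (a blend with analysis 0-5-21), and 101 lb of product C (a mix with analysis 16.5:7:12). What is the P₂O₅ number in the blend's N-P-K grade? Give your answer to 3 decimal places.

Total mass = 40.3 + 96.4 + 101 = 237.7 lb.
P₂O₅ mass = 22%×40.3 + 5%×96.4 + 7%×101 = 20.756 lb.
% P₂O₅ = 20.756 / 237.7 = 8.73202%.

8.732% P₂O₅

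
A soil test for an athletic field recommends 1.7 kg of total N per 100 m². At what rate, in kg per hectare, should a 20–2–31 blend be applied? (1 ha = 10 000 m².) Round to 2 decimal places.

850.00 kg of product per hectare

Product per 100 m² = 1.7 / 20% = 8.5 kg.
Convert to per hectare: 8.5 × 100 = 850 kg.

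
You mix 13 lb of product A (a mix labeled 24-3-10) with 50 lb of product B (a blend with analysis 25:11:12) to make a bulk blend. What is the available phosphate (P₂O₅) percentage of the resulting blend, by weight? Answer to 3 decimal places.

9.349% P₂O₅

Total mass = 13 + 50 = 63 lb.
P₂O₅ mass = 3%×13 + 11%×50 = 5.89 lb.
% P₂O₅ = 5.89 / 63 = 9.34921%.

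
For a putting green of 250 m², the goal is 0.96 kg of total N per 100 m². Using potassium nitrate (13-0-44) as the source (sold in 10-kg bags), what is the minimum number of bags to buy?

2 bags

Product per 100 m² = 0.96 / 13% = 7.38462 kg.
Total product = 7.38462 × 250 / 100 = 18.4615 kg.
Bags = ⌈18.4615 / 10⌉ = 2.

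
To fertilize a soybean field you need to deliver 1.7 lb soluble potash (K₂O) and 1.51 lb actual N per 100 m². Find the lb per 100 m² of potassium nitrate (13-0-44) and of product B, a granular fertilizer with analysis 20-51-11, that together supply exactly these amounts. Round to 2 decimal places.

With a, b = lb per 100 m² of potassium nitrate and product B:
K₂O: 0.44·a + 0.11·b = 1.7
N: 0.13·a + 0.2·b = 1.51
Solving simultaneously: a = 2.35957, b = 6.01628.

2.36 lb potassium nitrate, 6.02 lb product B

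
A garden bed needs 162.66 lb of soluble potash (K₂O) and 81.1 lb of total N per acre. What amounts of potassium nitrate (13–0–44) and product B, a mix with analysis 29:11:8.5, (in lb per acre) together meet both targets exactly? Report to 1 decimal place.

345.6 lb potassium nitrate, 124.7 lb product B

With a, b = lb per acre of potassium nitrate and product B:
K₂O: 0.44·a + 0.085·b = 162.66
N: 0.13·a + 0.29·b = 81.1
From row1: a = (162.66 − 0.085·b) / 0.44.
Into row2: 0.13·(162.66 − 0.085·b)/0.44 + 0.29·b = 81.1 → b = 124.738, a = 345.585.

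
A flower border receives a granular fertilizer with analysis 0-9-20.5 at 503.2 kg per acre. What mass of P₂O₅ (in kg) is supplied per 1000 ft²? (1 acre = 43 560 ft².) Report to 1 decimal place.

P₂O₅ per acre = 503.2 × 9% = 45.288 kg.
Convert to per 1000 ft²: 45.288 × 0.0229568 = 1.03967 kg.

1.0 kg P₂O₅ per thousand sq ft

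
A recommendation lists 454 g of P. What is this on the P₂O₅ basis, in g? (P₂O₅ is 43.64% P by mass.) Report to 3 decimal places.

1040.330 g P₂O₅

P₂O₅ = 454 / 0.4364 = 1040.32997 g.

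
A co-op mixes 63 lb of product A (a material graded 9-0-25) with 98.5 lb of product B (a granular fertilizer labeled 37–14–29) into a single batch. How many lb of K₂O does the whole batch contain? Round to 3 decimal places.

44.315 lb K₂O

K₂O mass = 25%×63 + 29%×98.5 = 44.315 lb.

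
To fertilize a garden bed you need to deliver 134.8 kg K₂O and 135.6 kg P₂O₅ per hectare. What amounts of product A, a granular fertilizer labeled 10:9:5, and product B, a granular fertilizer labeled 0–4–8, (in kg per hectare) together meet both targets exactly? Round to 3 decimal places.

Per-hectare balance (a = product A, b = product B):
K₂O: 0.05·a + 0.08·b = 134.8
P₂O₅: 0.09·a + 0.04·b = 135.6
Eliminate a: (row1) − 0.05/0.09·(row2) → 0.0577778·b = 59.4667, so b = 1029.2308.
Back-substitute: a = (134.8 − 0.08·1029.2308) / 0.05 = 1049.2308.

1049.231 kg product A, 1029.231 kg product B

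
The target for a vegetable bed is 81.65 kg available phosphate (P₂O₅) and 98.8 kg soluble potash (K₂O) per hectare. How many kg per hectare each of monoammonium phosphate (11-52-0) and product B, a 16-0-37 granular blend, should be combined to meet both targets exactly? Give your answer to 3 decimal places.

Per-hectare balance (a = monoammonium phosphate, b = product B):
P₂O₅: 0.52·a + 0·b = 81.65
K₂O: 0·a + 0.37·b = 98.8
Solving simultaneously: a = 157.0192, b = 267.02703.

157.019 kg monoammonium phosphate, 267.027 kg product B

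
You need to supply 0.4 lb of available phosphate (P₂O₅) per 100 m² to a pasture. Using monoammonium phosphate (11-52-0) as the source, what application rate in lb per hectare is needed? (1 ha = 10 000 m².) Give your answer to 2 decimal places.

76.92 lb of product per hectare

Product per 100 m² = 0.4 / 52% = 0.769231 lb.
Convert to per hectare: 0.769231 × 100 = 76.9231 lb.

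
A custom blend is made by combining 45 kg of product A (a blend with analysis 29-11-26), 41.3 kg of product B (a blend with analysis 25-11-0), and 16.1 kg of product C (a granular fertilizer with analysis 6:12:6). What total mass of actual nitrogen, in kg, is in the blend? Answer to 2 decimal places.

24.34 kg N

N mass = 29%×45 + 25%×41.3 + 6%×16.1 = 24.341 kg.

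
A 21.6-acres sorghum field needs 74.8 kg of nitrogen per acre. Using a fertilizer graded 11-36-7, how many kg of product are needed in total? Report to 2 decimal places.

14688.00 kg

Product per acre = 74.8 / 11% = 680 kg.
Total product = 680 × 21.6 = 14688 kg.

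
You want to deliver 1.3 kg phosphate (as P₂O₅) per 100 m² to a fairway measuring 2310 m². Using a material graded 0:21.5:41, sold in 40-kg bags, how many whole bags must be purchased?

4 bags

Product per 100 m² = 1.3 / 21.5% = 6.04651 kg.
Total product = 6.04651 × 2310 / 100 = 139.674 kg.
Bags = ⌈139.674 / 40⌉ = 4.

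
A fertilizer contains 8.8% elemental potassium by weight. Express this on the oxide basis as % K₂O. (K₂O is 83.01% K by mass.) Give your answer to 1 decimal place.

%K₂O = 8.8 / 0.8301 = 10.6011%.

10.6% K₂O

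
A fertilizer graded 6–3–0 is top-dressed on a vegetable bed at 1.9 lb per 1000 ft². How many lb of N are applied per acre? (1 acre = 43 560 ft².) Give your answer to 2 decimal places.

4.97 lb N per acre

nitrogen per 1000 ft² = 1.9 × 6% = 0.114 lb.
Convert to per acre: 0.114 × 43.56 = 4.96584 lb.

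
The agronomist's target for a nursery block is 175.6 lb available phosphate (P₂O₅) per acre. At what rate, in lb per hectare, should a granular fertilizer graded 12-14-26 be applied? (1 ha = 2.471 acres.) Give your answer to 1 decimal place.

3099.3 lb of product per hectare

Product per acre = 175.6 / 14% = 1254.29 lb.
Convert to per hectare: 1254.29 × 2.471 = 3099.34 lb.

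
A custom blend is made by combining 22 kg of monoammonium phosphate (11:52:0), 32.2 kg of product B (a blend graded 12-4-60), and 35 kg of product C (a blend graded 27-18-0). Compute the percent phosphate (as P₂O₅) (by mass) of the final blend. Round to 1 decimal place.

Total mass = 22 + 32.2 + 35 = 89.2 kg.
P₂O₅ mass = 52%×22 + 4%×32.2 + 18%×35 = 19.028 kg.
% P₂O₅ = 19.028 / 89.2 = 21.3318%.

21.3% P₂O₅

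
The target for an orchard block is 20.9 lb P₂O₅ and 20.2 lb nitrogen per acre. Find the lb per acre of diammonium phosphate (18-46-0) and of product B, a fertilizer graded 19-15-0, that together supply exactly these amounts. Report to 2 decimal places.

Per-acre balance (a = diammonium phosphate, b = product B):
P₂O₅: 0.46·a + 0.15·b = 20.9
N: 0.18·a + 0.19·b = 20.2
Eliminate b: (row1) − 0.15/0.19·(row2) → 0.317895·a = 4.95263, so a = 15.5795.
Then b = (20.2 − 0.18·15.5795) / 0.19 = 91.5563.

15.58 lb diammonium phosphate, 91.56 lb product B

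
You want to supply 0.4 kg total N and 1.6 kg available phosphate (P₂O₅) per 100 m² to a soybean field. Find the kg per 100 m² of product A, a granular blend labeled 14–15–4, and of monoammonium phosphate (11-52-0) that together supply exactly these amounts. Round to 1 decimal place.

0.6 kg product A, 2.9 kg monoammonium phosphate

With a, b = kg per 100 m² of product A and monoammonium phosphate:
N: 0.14·a + 0.11·b = 0.4
P₂O₅: 0.15·a + 0.52·b = 1.6
From row1: a = (0.4 − 0.11·b) / 0.14.
Into row2: 0.15·(0.4 − 0.11·b)/0.14 + 0.52·b = 1.6 → b = 2.91297, a = 0.568384.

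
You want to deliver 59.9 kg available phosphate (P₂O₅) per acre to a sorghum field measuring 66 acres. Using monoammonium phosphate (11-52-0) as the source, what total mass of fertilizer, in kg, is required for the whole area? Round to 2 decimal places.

7602.69 kg

Product per acre = 59.9 / 52% = 115.192 kg.
Total product = 115.192 × 66 = 7602.692 kg.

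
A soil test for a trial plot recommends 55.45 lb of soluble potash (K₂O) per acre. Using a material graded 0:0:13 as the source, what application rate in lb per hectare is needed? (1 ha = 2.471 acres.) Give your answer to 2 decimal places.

Product per acre = 55.45 / 13% = 426.538 lb.
Convert to per hectare: 426.538 × 2.471 = 1053.977 lb.

1053.98 lb of product per hectare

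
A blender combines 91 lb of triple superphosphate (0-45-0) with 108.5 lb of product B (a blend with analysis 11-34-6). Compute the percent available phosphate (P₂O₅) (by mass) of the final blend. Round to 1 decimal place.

39.0% P₂O₅

Total mass = 91 + 108.5 = 199.5 lb.
P₂O₅ mass = 45%×91 + 34%×108.5 = 77.84 lb.
% P₂O₅ = 77.84 / 199.5 = 39.0175%.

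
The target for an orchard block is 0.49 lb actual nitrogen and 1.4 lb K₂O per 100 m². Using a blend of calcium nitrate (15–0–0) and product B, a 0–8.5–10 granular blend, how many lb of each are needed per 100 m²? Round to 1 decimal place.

Per-100 m² balance (a = calcium nitrate, b = product B):
N: 0.15·a + 0·b = 0.49
K₂O: 0·a + 0.1·b = 1.4
Solving simultaneously: a = 3.26667, b = 14.

3.3 lb calcium nitrate, 14.0 lb product B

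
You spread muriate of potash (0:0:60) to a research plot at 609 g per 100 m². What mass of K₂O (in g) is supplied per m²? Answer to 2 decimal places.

K₂O per 100 m² = 609 × 60% = 365.4 g.
Convert to per m²: 365.4 × 0.01 = 3.654 g.

3.65 g K₂O per sq m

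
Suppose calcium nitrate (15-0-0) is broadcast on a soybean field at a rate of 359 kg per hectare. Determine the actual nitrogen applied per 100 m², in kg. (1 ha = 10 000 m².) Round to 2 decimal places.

nitrogen per hectare = 359 × 15% = 53.85 kg.
Convert to per 100 m²: 53.85 × 0.01 = 0.5385 kg.

0.54 kg N per hundred sq m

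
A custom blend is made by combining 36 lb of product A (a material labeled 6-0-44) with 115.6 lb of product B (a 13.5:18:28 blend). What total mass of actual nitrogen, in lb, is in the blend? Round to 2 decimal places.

17.77 lb N

N mass = 6%×36 + 13.5%×115.6 = 17.766 lb.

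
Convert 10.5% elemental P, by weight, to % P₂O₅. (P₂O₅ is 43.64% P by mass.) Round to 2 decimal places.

%P₂O₅ = 10.5 / 0.4364 = 24.0605%.

24.06% P₂O₅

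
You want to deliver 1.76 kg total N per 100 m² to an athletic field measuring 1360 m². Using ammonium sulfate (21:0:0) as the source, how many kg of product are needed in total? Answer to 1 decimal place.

Product per 100 m² = 1.76 / 21% = 8.38095 kg.
Total product = 8.38095 × 1360 / 100 = 113.981 kg.

114.0 kg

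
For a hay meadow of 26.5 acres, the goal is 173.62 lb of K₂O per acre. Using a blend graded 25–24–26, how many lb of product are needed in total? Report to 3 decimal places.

Product per acre = 173.62 / 26% = 667.769 lb.
Total product = 667.769 × 26.5 = 17695.8846 lb.

17695.885 lb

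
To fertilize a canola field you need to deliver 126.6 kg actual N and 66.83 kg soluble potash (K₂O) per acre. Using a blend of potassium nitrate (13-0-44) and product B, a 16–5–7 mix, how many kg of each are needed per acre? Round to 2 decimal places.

29.87 kg potassium nitrate, 766.98 kg product B

With a, b = kg per acre of potassium nitrate and product B:
N: 0.13·a + 0.16·b = 126.6
K₂O: 0.44·a + 0.07·b = 66.83
From row1: a = (126.6 − 0.16·b) / 0.13.
Into row2: 0.44·(126.6 − 0.16·b)/0.13 + 0.07·b = 66.83 → b = 766.984, a = 29.8662.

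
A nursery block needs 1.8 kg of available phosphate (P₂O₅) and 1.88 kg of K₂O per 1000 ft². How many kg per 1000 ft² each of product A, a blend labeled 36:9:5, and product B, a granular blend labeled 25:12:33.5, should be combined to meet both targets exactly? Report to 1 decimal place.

15.6 kg product A, 3.3 kg product B

Per-1000 ft² balance (a = product A, b = product B):
P₂O₅: 0.09·a + 0.12·b = 1.8
K₂O: 0.05·a + 0.335·b = 1.88
Eliminate a: (row1) − 0.09/0.05·(row2) → -0.483·b = -1.584, so b = 3.2795.
Back-substitute: a = (1.8 − 0.12·3.2795) / 0.09 = 15.6273.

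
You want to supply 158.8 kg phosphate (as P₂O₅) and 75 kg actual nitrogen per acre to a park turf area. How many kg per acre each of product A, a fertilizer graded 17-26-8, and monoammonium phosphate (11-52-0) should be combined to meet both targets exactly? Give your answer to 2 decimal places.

360.07 kg product A, 125.35 kg monoammonium phosphate

With a, b = kg per acre of product A and monoammonium phosphate:
P₂O₅: 0.26·a + 0.52·b = 158.8
N: 0.17·a + 0.11·b = 75
Solving simultaneously: a = 360.067, b = 125.351.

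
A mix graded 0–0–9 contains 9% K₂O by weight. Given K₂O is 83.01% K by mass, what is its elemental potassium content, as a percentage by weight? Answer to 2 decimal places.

7.47% K

%K = 9 × 0.8301 = 7.4709%.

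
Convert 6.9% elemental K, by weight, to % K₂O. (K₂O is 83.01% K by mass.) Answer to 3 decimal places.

%K₂O = 6.9 / 0.8301 = 8.31225%.

8.312% K₂O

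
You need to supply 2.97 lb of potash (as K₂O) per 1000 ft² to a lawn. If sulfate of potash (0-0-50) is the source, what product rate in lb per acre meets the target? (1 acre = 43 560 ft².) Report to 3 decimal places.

258.746 lb of product per acre

Product per 1000 ft² = 2.97 / 50% = 5.94 lb.
Convert to per acre: 5.94 × 43.56 = 258.7464 lb.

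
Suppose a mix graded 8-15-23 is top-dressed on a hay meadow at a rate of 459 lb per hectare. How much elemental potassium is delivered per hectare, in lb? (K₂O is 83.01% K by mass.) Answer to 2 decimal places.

87.63 lb K per hectare

K₂O per hectare = 459 × 23% = 105.57 lb.
Elemental K = 105.57 × 0.8301 = 87.6337 lb per hectare.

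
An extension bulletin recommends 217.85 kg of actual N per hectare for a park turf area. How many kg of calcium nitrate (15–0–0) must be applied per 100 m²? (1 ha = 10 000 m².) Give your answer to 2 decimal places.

Product per hectare = 217.85 / 15% = 1452.33 kg.
Convert to per 100 m²: 1452.33 × 0.01 = 14.5233 kg.

14.52 kg of product per hundred sq m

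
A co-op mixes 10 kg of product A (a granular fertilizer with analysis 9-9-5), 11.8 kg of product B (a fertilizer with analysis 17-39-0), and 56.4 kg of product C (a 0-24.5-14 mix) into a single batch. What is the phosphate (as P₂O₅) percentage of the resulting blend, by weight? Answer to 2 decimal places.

Total mass = 10 + 11.8 + 56.4 = 78.2 kg.
P₂O₅ mass = 9%×10 + 39%×11.8 + 24.5%×56.4 = 19.32 kg.
% P₂O₅ = 19.32 / 78.2 = 24.7059%.

24.71% P₂O₅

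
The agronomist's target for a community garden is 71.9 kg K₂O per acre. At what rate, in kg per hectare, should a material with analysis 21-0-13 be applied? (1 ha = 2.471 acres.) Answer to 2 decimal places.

1366.65 kg of product per hectare

Product per acre = 71.9 / 13% = 553.077 kg.
Convert to per hectare: 553.077 × 2.471 = 1366.653 kg.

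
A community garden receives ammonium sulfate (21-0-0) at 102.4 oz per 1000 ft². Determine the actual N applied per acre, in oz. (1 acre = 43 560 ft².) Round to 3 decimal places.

936.714 oz N per acre

nitrogen per 1000 ft² = 102.4 × 21% = 21.504 oz.
Convert to per acre: 21.504 × 43.56 = 936.7142 oz.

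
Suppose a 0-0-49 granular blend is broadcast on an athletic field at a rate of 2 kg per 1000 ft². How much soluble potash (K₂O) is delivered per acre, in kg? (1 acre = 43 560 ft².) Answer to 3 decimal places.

42.689 kg K₂O per acre

K₂O per 1000 ft² = 2 × 49% = 0.98 kg.
Convert to per acre: 0.98 × 43.56 = 42.6888 kg.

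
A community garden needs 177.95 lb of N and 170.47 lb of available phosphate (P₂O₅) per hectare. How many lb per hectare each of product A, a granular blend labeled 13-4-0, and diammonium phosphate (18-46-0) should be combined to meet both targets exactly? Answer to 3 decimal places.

Per-hectare balance (a = product A, b = diammonium phosphate):
N: 0.13·a + 0.18·b = 177.95
P₂O₅: 0.04·a + 0.46·b = 170.47
Eliminate b: (row1) − 0.18/0.46·(row2) → 0.114348·a = 111.244, so a = 972.8593.
Then b = (170.47 − 0.04·972.8593) / 0.46 = 285.99049.

972.859 lb product A, 285.990 lb diammonium phosphate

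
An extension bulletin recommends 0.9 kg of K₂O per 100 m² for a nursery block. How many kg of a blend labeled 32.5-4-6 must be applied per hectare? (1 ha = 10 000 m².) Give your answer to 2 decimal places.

1500.00 kg of product per hectare

Product per 100 m² = 0.9 / 6% = 15 kg.
Convert to per hectare: 15 × 100 = 1500 kg.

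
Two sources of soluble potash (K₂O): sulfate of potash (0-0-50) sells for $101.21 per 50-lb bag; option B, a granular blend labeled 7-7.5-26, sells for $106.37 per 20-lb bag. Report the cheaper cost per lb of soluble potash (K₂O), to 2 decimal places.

$4.05 per lb K₂O (sulfate of potash)

sulfate of potash: K₂O per bag = 50 × 50% = 25 lb; cost = 101.21 / 25 = $4.0484/lb K₂O.
option B: K₂O per bag = 20 × 26% = 5.2 lb; cost = 106.37 / 5.2 = $20.4558/lb K₂O.
sulfate of potash is cheaper.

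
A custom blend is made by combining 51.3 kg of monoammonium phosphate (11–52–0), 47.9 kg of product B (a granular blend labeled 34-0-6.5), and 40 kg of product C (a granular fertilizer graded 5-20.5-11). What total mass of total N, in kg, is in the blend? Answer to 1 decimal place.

23.9 kg N

N mass = 11%×51.3 + 34%×47.9 + 5%×40 = 23.929 kg.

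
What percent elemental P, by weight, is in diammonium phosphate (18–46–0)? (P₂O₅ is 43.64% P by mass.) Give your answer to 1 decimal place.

%P = 46 × 0.4364 = 20.0744%.

20.1% P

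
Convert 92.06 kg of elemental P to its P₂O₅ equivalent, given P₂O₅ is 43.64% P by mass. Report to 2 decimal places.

P₂O₅ = 92.06 / 0.4364 = 210.953 kg.

210.95 kg P₂O₅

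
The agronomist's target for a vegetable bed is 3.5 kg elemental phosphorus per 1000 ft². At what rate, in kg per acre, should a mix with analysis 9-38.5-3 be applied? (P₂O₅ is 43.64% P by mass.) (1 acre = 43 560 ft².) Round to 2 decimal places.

907.42 kg of product per acre

As P₂O₅: 3.5 / 0.4364 = 8.02016 kg per 1000 ft².
Product per 1000 ft² = 8.02016 / 38.5% = 20.8316 kg.
Convert to per acre: 20.8316 × 43.56 = 907.424 kg.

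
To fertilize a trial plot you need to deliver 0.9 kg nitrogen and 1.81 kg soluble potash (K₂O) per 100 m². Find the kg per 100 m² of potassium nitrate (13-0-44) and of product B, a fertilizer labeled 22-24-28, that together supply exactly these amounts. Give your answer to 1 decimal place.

With a, b = kg per 100 m² of potassium nitrate and product B:
N: 0.13·a + 0.22·b = 0.9
K₂O: 0.44·a + 0.28·b = 1.81
Eliminate b: (row1) − 0.22/0.28·(row2) → -0.215714·a = -0.522143, so a = 2.42053.
Then b = (1.81 − 0.44·2.42053) / 0.28 = 2.6606.

2.4 kg potassium nitrate, 2.7 kg product B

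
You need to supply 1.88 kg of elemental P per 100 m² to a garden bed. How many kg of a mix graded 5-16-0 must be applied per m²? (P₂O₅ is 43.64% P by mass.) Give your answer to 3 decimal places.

As P₂O₅: 1.88 / 0.4364 = 4.30797 kg per 100 m².
Product per 100 m² = 4.30797 / 16% = 26.9248 kg.
Convert to per m²: 26.9248 × 0.01 = 0.269248 kg.

0.269 kg of product per sq m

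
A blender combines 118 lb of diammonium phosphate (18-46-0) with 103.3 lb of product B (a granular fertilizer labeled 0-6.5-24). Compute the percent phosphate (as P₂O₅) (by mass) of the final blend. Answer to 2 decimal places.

Total mass = 118 + 103.3 = 221.3 lb.
P₂O₅ mass = 46%×118 + 6.5%×103.3 = 60.9945 lb.
% P₂O₅ = 60.9945 / 221.3 = 27.5619%.

27.56% P₂O₅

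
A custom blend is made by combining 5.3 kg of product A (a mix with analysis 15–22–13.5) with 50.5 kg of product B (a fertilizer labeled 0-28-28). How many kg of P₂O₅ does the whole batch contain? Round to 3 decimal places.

P₂O₅ mass = 22%×5.3 + 28%×50.5 = 15.306 kg.

15.306 kg P₂O₅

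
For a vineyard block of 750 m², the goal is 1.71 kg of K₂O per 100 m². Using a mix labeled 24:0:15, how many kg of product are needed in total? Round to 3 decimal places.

Product per 100 m² = 1.71 / 15% = 11.4 kg.
Total product = 11.4 × 750 / 100 = 85.5 kg.

85.500 kg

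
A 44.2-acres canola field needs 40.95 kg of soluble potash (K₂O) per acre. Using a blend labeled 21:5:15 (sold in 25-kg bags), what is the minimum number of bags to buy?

Product per acre = 40.95 / 15% = 273 kg.
Total product = 273 × 44.2 = 12066.6 kg.
Bags = ⌈12066.6 / 25⌉ = 483.

483 bags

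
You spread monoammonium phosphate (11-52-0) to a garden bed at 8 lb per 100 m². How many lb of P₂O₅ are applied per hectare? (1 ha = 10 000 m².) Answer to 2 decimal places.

P₂O₅ per 100 m² = 8 × 52% = 4.16 lb.
Convert to per hectare: 4.16 × 100 = 416 lb.

416.00 lb P₂O₅ per hectare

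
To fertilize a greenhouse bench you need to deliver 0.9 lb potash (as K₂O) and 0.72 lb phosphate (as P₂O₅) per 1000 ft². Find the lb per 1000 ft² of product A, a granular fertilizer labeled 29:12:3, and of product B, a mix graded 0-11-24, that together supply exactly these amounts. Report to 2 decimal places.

2.89 lb product A, 3.39 lb product B

Per-1000 ft² balance (a = product A, b = product B):
K₂O: 0.03·a + 0.24·b = 0.9
P₂O₅: 0.12·a + 0.11·b = 0.72
Eliminate b: (row1) − 0.24/0.11·(row2) → -0.231818·a = -0.670909, so a = 2.89412.
Then b = (0.72 − 0.12·2.89412) / 0.11 = 3.38824.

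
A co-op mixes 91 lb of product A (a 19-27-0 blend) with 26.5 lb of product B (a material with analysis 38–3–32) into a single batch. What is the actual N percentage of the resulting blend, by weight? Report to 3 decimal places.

Total mass = 91 + 26.5 = 117.5 lb.
N mass = 19%×91 + 38%×26.5 = 27.36 lb.
% N = 27.36 / 117.5 = 23.2851%.

23.285% N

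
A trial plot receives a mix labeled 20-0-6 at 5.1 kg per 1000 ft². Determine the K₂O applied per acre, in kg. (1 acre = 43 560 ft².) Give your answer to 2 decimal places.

13.33 kg K₂O per acre

K₂O per 1000 ft² = 5.1 × 6% = 0.306 kg.
Convert to per acre: 0.306 × 43.56 = 13.3294 kg.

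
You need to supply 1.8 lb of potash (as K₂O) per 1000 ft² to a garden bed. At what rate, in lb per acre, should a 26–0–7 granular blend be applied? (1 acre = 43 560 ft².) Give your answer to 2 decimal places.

1120.11 lb of product per acre

Product per 1000 ft² = 1.8 / 7% = 25.7143 lb.
Convert to per acre: 25.7143 × 43.56 = 1120.114 lb.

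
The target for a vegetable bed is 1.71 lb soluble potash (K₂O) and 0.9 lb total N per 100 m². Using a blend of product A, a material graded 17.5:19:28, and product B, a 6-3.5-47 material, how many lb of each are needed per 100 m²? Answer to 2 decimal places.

4.90 lb product A, 0.72 lb product B

With a, b = lb per 100 m² of product A and product B:
K₂O: 0.28·a + 0.47·b = 1.71
N: 0.175·a + 0.06·b = 0.9
Solving simultaneously: a = 4.89534, b = 0.721925.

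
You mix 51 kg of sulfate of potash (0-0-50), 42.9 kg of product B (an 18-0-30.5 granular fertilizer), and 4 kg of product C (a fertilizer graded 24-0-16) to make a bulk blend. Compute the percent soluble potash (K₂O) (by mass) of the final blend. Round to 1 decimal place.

Total mass = 51 + 42.9 + 4 = 97.9 kg.
K₂O mass = 50%×51 + 30.5%×42.9 + 16%×4 = 39.2245 kg.
% K₂O = 39.2245 / 97.9 = 40.0659%.

40.1% K₂O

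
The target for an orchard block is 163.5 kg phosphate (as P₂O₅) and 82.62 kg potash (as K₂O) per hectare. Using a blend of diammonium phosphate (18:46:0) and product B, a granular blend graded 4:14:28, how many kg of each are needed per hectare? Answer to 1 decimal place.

265.6 kg diammonium phosphate, 295.1 kg product B

With a, b = kg per hectare of diammonium phosphate and product B:
P₂O₅: 0.46·a + 0.14·b = 163.5
K₂O: 0·a + 0.28·b = 82.62
Solving simultaneously: a = 265.63, b = 295.071.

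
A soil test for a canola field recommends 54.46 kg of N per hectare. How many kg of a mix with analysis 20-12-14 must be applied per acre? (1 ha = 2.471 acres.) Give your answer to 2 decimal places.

110.20 kg of product per acre

Product per hectare = 54.46 / 20% = 272.3 kg.
Convert to per acre: 272.3 × 0.404694 = 110.198 kg.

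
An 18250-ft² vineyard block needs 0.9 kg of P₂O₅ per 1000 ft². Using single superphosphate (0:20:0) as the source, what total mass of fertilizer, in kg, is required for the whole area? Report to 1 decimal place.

Product per 1000 ft² = 0.9 / 20% = 4.5 kg.
Total product = 4.5 × 18250 / 1000 = 82.125 kg.

82.1 kg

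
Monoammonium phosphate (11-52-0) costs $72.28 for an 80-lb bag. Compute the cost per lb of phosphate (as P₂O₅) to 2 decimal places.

P₂O₅ in bag = 80 × 52% = 41.6 lb.
Cost per lb P₂O₅ = $72.28 / 41.6 = $1.7375.

$1.74 per lb P₂O₅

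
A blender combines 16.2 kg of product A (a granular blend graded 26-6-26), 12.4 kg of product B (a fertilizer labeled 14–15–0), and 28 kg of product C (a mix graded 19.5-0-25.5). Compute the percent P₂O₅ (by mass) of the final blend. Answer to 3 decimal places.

Total mass = 16.2 + 12.4 + 28 = 56.6 kg.
P₂O₅ mass = 6%×16.2 + 15%×12.4 + 0%×28 = 2.832 kg.
% P₂O₅ = 2.832 / 56.6 = 5.00353%.

5.004% P₂O₅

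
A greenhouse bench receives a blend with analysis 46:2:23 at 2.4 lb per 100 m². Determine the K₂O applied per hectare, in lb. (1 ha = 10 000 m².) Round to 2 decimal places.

K₂O per 100 m² = 2.4 × 23% = 0.552 lb.
Convert to per hectare: 0.552 × 100 = 55.2 lb.

55.20 lb K₂O per hectare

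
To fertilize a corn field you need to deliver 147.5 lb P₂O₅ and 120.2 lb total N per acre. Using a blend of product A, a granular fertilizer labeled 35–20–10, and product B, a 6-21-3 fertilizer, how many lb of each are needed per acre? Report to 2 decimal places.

266.54 lb product A, 448.54 lb product B

Per-acre balance (a = product A, b = product B):
P₂O₅: 0.2·a + 0.21·b = 147.5
N: 0.35·a + 0.06·b = 120.2
From row1: a = (147.5 − 0.21·b) / 0.2.
Into row2: 0.35·(147.5 − 0.21·b)/0.2 + 0.06·b = 120.2 → b = 448.537, a = 266.537.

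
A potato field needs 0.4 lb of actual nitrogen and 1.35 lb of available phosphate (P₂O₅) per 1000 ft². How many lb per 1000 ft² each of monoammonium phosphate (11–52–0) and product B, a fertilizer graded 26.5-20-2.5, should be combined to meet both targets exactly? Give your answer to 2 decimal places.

2.40 lb monoammonium phosphate, 0.51 lb product B

With a, b = lb per 1000 ft² of monoammonium phosphate and product B:
N: 0.11·a + 0.265·b = 0.4
P₂O₅: 0.52·a + 0.2·b = 1.35
From row1: a = (0.4 − 0.265·b) / 0.11.
Into row2: 0.52·(0.4 − 0.265·b)/0.11 + 0.2·b = 1.35 → b = 0.513817, a = 2.39853.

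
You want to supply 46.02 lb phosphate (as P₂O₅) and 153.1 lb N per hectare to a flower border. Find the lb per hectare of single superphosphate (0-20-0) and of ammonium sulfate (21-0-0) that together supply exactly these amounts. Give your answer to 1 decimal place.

230.1 lb single superphosphate, 729.0 lb ammonium sulfate

Let a = lb of single superphosphate, b = lb of ammonium sulfate (per hectare).
P₂O₅: 0.2·a + 0·b = 46.02
N: 0·a + 0.21·b = 153.1
Solving simultaneously: a = 230.1, b = 729.048.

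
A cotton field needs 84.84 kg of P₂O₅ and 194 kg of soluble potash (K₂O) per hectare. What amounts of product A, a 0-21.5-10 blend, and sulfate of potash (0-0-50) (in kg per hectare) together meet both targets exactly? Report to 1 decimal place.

Let a = kg of product A, b = kg of sulfate of potash (per hectare).
P₂O₅: 0.215·a + 0·b = 84.84
K₂O: 0.1·a + 0.5·b = 194
Eliminate b: (row1) − 0/0.5·(row2) → 0.215·a = 84.84, so a = 394.605.
Then b = (194 − 0.1·394.605) / 0.5 = 309.079.

394.6 kg product A, 309.1 kg sulfate of potash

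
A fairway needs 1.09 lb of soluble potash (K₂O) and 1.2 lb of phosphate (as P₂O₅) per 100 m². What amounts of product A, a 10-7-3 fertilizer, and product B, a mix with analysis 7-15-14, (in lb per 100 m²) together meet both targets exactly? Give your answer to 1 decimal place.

Per-100 m² balance (a = product A, b = product B):
K₂O: 0.03·a + 0.14·b = 1.09
P₂O₅: 0.07·a + 0.15·b = 1.2
Eliminate a: (row1) − 0.03/0.07·(row2) → 0.0757143·b = 0.575714, so b = 7.60377.
Back-substitute: a = (1.09 − 0.14·7.60377) / 0.03 = 0.849057.

0.8 lb product A, 7.6 lb product B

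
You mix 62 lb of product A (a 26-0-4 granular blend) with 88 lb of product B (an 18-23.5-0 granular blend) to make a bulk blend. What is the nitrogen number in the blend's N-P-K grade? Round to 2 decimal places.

Total mass = 62 + 88 = 150 lb.
N mass = 26%×62 + 18%×88 = 31.96 lb.
% N = 31.96 / 150 = 21.3067%.

21.31% N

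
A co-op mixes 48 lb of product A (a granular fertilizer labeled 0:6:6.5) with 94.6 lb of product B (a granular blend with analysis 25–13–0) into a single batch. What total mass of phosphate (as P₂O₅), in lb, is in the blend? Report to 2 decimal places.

P₂O₅ mass = 6%×48 + 13%×94.6 = 15.178 lb.

15.18 lb P₂O₅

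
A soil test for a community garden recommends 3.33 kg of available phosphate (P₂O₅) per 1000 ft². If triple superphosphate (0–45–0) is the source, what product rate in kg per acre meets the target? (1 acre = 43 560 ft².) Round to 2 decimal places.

Product per 1000 ft² = 3.33 / 45% = 7.4 kg.
Convert to per acre: 7.4 × 43.56 = 322.344 kg.

322.34 kg of product per acre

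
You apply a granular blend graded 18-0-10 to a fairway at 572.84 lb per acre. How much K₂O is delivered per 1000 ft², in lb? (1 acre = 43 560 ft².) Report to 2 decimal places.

1.32 lb K₂O per thousand sq ft

K₂O per acre = 572.84 × 10% = 57.284 lb.
Convert to per 1000 ft²: 57.284 × 0.0229568 = 1.31506 lb.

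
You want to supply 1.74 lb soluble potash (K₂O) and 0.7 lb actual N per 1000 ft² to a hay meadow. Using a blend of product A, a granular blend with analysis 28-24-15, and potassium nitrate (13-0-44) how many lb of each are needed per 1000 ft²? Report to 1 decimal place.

0.8 lb product A, 3.7 lb potassium nitrate

With a, b = lb per 1000 ft² of product A and potassium nitrate:
K₂O: 0.15·a + 0.44·b = 1.74
N: 0.28·a + 0.13·b = 0.7
Solving simultaneously: a = 0.788814, b = 3.68563.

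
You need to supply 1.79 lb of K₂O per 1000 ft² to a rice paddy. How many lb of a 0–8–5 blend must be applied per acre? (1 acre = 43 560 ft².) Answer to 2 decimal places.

1559.45 lb of product per acre

Product per 1000 ft² = 1.79 / 5% = 35.8 lb.
Convert to per acre: 35.8 × 43.56 = 1559.448 lb.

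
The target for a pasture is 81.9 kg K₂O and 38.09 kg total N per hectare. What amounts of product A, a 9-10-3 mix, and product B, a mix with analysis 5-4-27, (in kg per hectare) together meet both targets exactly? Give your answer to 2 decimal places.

Per-hectare balance (a = product A, b = product B):
K₂O: 0.03·a + 0.27·b = 81.9
N: 0.09·a + 0.05·b = 38.09
From row1: a = (81.9 − 0.27·b) / 0.03.
Into row2: 0.09·(81.9 − 0.27·b)/0.03 + 0.05·b = 38.09 → b = 273.171, a = 271.461.

271.46 kg product A, 273.17 kg product B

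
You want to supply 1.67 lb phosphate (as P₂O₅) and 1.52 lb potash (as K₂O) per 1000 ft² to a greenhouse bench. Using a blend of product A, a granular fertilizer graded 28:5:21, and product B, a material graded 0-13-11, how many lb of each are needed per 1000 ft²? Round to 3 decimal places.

With a, b = lb per 1000 ft² of product A and product B:
P₂O₅: 0.05·a + 0.13·b = 1.67
K₂O: 0.21·a + 0.11·b = 1.52
Eliminate b: (row1) − 0.13/0.11·(row2) → -0.198182·a = -0.126364, so a = 0.637615.
Then b = (1.52 − 0.21·0.637615) / 0.11 = 12.6009.

0.638 lb product A, 12.601 lb product B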